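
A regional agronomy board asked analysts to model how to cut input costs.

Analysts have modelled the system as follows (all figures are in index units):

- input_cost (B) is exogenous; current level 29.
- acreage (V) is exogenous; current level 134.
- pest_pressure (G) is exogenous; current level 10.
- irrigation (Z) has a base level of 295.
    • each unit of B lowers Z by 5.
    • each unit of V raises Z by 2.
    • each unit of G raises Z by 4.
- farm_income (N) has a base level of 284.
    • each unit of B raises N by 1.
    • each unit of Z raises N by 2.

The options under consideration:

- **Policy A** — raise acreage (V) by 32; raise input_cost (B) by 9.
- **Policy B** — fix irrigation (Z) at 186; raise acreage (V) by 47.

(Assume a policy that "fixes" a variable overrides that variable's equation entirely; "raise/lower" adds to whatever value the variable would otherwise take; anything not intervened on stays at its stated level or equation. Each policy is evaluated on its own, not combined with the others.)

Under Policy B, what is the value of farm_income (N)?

685

Policy B (Z := 186, V + 47):
  B = 29
  V = 134 + 47 = 181
  G = 10
  Z = 186
  N = 284 + 29 + 2·186 = 685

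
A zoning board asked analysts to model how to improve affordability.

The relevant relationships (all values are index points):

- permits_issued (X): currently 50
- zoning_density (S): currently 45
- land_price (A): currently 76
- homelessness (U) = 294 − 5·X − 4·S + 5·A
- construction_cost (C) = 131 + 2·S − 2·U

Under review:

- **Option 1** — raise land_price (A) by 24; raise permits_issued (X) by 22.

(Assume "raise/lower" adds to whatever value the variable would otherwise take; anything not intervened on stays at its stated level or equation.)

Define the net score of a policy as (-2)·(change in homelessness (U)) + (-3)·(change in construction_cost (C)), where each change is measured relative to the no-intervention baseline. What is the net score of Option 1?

Baseline:
  X = 50
  S = 45
  A = 76
  U = 294 − 5·50 − 4·45 + 5·76 = 244
  C = 131 + 2·45 − 2·244 = -267
Option 1 (A + 24, X + 22):
  X = 50 + 22 = 72
  S = 45
  A = 76 + 24 = 100
  U = 294 − 5·72 − 4·45 + 5·100 = 254
  C = 131 + 2·45 − 2·254 = -287
ΔU = 254 − 244 = 10; ΔC = -287 − (-267) = -20
Score = (-2)·10 + (-3)·(-20) = 40

40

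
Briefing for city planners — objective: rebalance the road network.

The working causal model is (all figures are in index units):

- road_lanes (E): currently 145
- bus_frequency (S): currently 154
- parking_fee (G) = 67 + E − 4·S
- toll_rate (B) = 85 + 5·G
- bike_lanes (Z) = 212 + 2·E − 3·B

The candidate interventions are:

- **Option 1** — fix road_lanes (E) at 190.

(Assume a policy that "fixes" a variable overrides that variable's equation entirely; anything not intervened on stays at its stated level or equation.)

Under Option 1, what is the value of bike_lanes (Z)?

Option 1 (E := 190):
  E = 190
  S = 154
  G = 67 + 190 − 4·154 = -359
  B = 85 + 5·(-359) = -1710
  Z = 212 + 2·190 − 3·(-1710) = 5722

5722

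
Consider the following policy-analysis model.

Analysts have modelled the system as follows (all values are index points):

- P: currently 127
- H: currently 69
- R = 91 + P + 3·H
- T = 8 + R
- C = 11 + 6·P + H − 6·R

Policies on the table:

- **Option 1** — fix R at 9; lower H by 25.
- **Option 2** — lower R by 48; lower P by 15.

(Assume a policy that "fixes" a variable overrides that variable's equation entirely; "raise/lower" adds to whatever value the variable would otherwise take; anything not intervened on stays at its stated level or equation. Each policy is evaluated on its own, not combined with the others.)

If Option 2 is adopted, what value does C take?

Option 2 (R − 48, P − 15):
  P = 127 − 15 = 112
  H = 69
  R = 91 + 112 + 3·69 (−48 from intervention) = 362
  C = 11 + 6·112 + 69 − 6·362 = -1420

-1420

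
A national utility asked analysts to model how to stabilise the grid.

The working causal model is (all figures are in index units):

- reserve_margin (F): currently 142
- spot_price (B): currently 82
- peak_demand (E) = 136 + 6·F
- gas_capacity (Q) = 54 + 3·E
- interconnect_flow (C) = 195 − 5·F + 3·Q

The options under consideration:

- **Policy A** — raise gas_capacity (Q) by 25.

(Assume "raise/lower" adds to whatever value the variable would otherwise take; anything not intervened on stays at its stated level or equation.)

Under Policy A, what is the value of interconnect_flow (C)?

8614

Policy A (Q + 25):
  F = 142
  E = 136 + 6·142 = 988
  Q = 54 + 3·988 (+25 from intervention) = 3043
  C = 195 − 5·142 + 3·3043 = 8614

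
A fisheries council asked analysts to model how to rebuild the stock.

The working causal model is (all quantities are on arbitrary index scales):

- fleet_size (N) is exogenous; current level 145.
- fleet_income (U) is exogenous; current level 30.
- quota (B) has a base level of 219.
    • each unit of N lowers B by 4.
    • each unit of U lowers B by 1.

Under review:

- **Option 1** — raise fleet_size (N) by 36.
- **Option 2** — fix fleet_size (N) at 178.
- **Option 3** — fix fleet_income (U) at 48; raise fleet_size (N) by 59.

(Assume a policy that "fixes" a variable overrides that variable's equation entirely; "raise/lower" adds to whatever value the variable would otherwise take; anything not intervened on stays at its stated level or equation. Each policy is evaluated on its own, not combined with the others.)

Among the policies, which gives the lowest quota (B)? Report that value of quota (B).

-645

Option 1 (N + 36):
  N = 145 + 36 = 181
  U = 30
  B = 219 − 4·181 − 30 = -535
Option 2 (N := 178):
  N = 178
  U = 30
  B = 219 − 4·178 − 30 = -523
Option 3 (U := 48, N + 59):
  N = 145 + 59 = 204
  U = 48
  B = 219 − 4·204 − 48 = -645
Comparing — Option 1: B=-535, Option 2: B=-523, Option 3: B=-645. Lowest is -645 (Option 3).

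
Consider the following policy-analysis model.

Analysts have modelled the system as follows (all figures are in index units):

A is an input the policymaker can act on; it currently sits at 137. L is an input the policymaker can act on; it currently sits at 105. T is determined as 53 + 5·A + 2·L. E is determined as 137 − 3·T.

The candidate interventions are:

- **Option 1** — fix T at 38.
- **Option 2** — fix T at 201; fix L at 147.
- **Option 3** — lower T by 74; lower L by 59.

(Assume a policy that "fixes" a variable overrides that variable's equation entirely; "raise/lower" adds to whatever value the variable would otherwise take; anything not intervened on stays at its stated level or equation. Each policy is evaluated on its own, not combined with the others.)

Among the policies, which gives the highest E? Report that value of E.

Option 1 (T := 38):
  A = 137
  L = 105
  T = 38
  E = 137 − 3·38 = 23
Option 2 (T := 201, L := 147):
  A = 137
  L = 147
  T = 201
  E = 137 − 3·201 = -466
Option 3 (T − 74, L − 59):
  A = 137
  L = 105 − 59 = 46
  T = 53 + 5·137 + 2·46 (−74 from intervention) = 756
  E = 137 − 3·756 = -2131
Comparing — Option 1: E=23, Option 2: E=-466, Option 3: E=-2131. Highest is 23 (Option 1).

23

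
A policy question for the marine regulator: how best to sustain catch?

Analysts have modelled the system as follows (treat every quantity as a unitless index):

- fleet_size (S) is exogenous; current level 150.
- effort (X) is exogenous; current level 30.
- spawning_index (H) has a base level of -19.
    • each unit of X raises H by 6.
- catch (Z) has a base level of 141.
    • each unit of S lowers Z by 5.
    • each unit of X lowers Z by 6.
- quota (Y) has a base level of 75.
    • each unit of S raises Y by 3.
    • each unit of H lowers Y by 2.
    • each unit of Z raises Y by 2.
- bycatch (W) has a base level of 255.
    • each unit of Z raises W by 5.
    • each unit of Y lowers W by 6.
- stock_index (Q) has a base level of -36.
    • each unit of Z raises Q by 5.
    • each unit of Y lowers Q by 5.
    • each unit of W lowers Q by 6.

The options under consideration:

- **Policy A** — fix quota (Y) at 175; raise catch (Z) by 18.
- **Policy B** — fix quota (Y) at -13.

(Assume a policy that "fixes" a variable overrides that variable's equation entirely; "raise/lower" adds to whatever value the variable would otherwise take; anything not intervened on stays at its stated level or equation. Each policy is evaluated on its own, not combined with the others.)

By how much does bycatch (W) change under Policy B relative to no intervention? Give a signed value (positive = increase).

Baseline:
  S = 150
  X = 30
  H = -19 + 6·30 = 161
  Z = 141 − 5·150 − 6·30 = -789
  Y = 75 + 3·150 − 2·161 + 2·(-789) = -1375
  W = 255 + 5·(-789) − 6·(-1375) = 4560
Policy B (Y := -13):
  S = 150
  X = 30
  H = -19 + 6·30 = 161
  Z = 141 − 5·150 − 6·30 = -789
  Y = -13
  W = 255 + 5·(-789) − 6·(-13) = -3612
Change in W: -3612 − 4560 = -8172

-8172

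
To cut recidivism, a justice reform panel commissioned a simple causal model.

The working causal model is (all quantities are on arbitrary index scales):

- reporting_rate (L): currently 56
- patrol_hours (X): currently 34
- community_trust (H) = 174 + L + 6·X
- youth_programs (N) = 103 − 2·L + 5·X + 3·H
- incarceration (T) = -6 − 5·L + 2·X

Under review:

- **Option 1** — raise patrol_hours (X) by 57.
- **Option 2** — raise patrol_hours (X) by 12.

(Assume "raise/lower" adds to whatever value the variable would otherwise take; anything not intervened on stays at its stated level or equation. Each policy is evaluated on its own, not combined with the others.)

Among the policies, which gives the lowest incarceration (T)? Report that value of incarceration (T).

Option 1 (X + 57):
  L = 56
  X = 34 + 57 = 91
  T = -6 − 5·56 + 2·91 = -104
Option 2 (X + 12):
  L = 56
  X = 34 + 12 = 46
  T = -6 − 5·56 + 2·46 = -194
Comparing — Option 1: T=-104, Option 2: T=-194. Lowest is -194 (Option 2).

-194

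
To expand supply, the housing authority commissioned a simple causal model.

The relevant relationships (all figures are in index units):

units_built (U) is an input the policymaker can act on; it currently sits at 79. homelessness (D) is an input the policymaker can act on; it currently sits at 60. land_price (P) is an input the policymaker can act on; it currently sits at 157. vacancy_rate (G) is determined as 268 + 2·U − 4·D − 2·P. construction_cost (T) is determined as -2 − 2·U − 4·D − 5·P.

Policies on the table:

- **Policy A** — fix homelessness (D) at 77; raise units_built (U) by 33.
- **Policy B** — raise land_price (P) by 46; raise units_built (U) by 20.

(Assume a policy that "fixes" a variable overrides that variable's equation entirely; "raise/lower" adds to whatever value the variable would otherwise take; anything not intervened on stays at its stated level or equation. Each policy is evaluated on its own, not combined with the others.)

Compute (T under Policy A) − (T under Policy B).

Policy A (D := 77, U + 33):
  U = 79 + 33 = 112
  D = 77
  P = 157
  T = -2 − 2·112 − 4·77 − 5·157 = -1319
Policy B (P + 46, U + 20):
  U = 79 + 20 = 99
  D = 60
  P = 157 + 46 = 203
  T = -2 − 2·99 − 4·60 − 5·203 = -1455
T: -1319 − (-1455) = 136

136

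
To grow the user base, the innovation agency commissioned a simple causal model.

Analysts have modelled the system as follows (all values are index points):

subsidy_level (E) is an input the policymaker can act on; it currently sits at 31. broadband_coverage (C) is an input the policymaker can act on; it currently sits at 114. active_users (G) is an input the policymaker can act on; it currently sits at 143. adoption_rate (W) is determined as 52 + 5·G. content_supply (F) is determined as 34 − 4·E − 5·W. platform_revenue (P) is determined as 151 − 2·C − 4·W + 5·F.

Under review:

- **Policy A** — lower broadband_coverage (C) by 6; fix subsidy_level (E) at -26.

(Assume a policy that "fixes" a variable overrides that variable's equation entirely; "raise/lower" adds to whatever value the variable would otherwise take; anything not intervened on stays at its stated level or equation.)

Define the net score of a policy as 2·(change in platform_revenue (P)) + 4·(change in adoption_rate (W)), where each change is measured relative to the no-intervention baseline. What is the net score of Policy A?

2304

Baseline:
  E = 31
  C = 114
  G = 143
  W = 52 + 5·143 = 767
  F = 34 − 4·31 − 5·767 = -3925
  P = 151 − 2·114 − 4·767 + 5·(-3925) = -22770
Policy A (C − 6, E := -26):
  E = -26
  C = 114 − 6 = 108
  G = 143
  W = 52 + 5·143 = 767
  F = 34 − 4·(-26) − 5·767 = -3697
  P = 151 − 2·108 − 4·767 + 5·(-3697) = -21618
ΔP = -21618 − (-22770) = 1152; ΔW = 767 − 767 = 0
Score = 2·1152 + 4·0 = 2304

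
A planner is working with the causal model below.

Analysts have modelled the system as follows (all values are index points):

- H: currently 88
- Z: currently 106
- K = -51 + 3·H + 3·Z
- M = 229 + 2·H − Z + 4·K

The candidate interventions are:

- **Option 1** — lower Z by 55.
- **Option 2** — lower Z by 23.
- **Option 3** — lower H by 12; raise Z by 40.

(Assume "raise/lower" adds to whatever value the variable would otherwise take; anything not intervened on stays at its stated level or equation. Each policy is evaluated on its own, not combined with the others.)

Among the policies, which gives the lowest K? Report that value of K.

Option 1 (Z − 55):
  H = 88
  Z = 106 − 55 = 51
  K = -51 + 3·88 + 3·51 = 366
Option 2 (Z − 23):
  H = 88
  Z = 106 − 23 = 83
  K = -51 + 3·88 + 3·83 = 462
Option 3 (H − 12, Z + 40):
  H = 88 − 12 = 76
  Z = 106 + 40 = 146
  K = -51 + 3·76 + 3·146 = 615
Comparing — Option 1: K=366, Option 2: K=462, Option 3: K=615. Lowest is 366 (Option 1).

366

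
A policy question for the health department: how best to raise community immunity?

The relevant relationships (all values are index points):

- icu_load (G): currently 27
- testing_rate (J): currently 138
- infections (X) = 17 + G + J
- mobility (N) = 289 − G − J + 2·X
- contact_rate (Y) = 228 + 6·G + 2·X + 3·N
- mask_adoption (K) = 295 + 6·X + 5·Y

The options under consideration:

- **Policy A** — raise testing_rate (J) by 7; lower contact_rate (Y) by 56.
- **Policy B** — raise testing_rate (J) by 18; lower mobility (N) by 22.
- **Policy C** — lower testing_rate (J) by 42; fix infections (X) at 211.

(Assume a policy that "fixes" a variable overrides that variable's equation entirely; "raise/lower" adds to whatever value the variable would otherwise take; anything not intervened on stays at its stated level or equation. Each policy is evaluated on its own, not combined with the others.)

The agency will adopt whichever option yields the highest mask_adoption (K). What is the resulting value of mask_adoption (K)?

14441

Policy A (J + 7, Y − 56):
  G = 27
  J = 138 + 7 = 145
  X = 17 + 27 + 145 = 189
  N = 289 − 27 − 145 + 2·189 = 495
  Y = 228 + 6·27 + 2·189 + 3·495 (−56 from intervention) = 2197
  K = 295 + 6·189 + 5·2197 = 12414
Policy B (J + 18, N − 22):
  G = 27
  J = 138 + 18 = 156
  X = 17 + 27 + 156 = 200
  N = 289 − 27 − 156 + 2·200 (−22 from intervention) = 484
  Y = 228 + 6·27 + 2·200 + 3·484 = 2242
  K = 295 + 6·200 + 5·2242 = 12705
Policy C (J − 42, X := 211):
  G = 27
  J = 138 − 42 = 96
  X = 211
  N = 289 − 27 − 96 + 2·211 = 588
  Y = 228 + 6·27 + 2·211 + 3·588 = 2576
  K = 295 + 6·211 + 5·2576 = 14441
Comparing — Policy A: K=12414, Policy B: K=12705, Policy C: K=14441. Highest is 14441 (Policy C).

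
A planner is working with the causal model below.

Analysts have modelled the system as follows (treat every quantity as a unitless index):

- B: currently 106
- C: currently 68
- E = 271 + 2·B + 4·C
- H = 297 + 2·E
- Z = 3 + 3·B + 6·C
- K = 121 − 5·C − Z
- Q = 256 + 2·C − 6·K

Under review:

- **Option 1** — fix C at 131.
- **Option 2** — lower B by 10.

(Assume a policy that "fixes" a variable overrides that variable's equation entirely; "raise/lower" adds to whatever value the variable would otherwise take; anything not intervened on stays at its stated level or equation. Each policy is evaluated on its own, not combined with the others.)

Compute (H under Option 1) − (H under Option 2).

544

Option 1 (C := 131):
  B = 106
  C = 131
  E = 271 + 2·106 + 4·131 = 1007
  H = 297 + 2·1007 = 2311
Option 2 (B − 10):
  B = 106 − 10 = 96
  C = 68
  E = 271 + 2·96 + 4·68 = 735
  H = 297 + 2·735 = 1767
H: 2311 − 1767 = 544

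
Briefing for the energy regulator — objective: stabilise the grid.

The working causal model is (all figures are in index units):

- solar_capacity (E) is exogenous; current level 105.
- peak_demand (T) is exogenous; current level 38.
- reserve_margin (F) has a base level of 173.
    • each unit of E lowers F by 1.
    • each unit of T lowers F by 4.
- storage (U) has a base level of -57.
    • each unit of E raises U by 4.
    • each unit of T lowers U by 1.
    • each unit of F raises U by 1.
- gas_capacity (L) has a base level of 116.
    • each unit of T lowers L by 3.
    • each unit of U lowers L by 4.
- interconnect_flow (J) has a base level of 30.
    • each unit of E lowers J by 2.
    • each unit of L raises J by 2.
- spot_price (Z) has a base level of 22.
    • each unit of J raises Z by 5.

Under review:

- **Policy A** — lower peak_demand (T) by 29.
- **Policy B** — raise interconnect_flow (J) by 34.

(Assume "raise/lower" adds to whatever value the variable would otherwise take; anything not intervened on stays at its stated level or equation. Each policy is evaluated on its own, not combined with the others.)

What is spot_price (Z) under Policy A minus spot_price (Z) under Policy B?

Policy A (T − 29):
  E = 105
  T = 38 − 29 = 9
  F = 173 − 105 − 4·9 = 32
  U = -57 + 4·105 − 9 + 32 = 386
  L = 116 − 3·9 − 4·386 = -1455
  J = 30 − 2·105 + 2·(-1455) = -3090
  Z = 22 + 5·(-3090) = -15428
Policy B (J + 34):
  E = 105
  T = 38
  F = 173 − 105 − 4·38 = -84
  U = -57 + 4·105 − 38 + (-84) = 241
  L = 116 − 3·38 − 4·241 = -962
  J = 30 − 2·105 + 2·(-962) (+34 from intervention) = -2070
  Z = 22 + 5·(-2070) = -10328
Z: -15428 − (-10328) = -5100

-5100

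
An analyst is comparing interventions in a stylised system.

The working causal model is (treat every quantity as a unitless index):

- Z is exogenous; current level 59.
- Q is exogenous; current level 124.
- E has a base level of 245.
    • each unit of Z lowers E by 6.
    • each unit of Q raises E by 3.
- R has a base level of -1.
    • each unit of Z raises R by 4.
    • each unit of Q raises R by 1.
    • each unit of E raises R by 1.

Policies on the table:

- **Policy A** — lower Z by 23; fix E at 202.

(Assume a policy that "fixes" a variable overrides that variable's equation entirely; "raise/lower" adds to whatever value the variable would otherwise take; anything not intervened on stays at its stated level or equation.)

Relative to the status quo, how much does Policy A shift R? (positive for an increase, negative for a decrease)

-153

Baseline:
  Z = 59
  Q = 124
  E = 245 − 6·59 + 3·124 = 263
  R = -1 + 4·59 + 124 + 263 = 622
Policy A (Z − 23, E := 202):
  Z = 59 − 23 = 36
  Q = 124
  E = 202
  R = -1 + 4·36 + 124 + 202 = 469
Change in R: 469 − 622 = -153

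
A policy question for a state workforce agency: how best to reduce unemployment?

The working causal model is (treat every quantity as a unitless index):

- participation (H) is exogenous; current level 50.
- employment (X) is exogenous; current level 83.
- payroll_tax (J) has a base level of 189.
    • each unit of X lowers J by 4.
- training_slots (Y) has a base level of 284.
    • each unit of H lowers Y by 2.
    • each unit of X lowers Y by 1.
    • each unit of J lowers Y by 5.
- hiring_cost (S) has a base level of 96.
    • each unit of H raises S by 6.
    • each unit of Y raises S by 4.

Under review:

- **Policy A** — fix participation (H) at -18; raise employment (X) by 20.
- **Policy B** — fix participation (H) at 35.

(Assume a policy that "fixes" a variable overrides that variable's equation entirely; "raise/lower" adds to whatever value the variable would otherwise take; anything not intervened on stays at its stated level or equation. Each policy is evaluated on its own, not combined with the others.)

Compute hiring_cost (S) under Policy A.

5316

Policy A (H := -18, X + 20):
  H = -18
  X = 83 + 20 = 103
  J = 189 − 4·103 = -223
  Y = 284 − 2·(-18) − 103 − 5·(-223) = 1332
  S = 96 + 6·(-18) + 4·1332 = 5316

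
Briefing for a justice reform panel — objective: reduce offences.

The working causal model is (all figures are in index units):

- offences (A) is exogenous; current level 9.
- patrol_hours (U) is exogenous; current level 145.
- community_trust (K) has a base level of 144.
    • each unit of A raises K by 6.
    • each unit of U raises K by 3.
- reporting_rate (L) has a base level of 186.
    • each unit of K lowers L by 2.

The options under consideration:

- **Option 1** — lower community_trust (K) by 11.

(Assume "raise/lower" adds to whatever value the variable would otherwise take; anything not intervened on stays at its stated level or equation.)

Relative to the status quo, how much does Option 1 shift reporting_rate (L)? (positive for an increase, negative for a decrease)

22

Baseline:
  A = 9
  U = 145
  K = 144 + 6·9 + 3·145 = 633
  L = 186 − 2·633 = -1080
Option 1 (K − 11):
  A = 9
  U = 145
  K = 144 + 6·9 + 3·145 (−11 from intervention) = 622
  L = 186 − 2·622 = -1058
Change in L: -1058 − (-1080) = 22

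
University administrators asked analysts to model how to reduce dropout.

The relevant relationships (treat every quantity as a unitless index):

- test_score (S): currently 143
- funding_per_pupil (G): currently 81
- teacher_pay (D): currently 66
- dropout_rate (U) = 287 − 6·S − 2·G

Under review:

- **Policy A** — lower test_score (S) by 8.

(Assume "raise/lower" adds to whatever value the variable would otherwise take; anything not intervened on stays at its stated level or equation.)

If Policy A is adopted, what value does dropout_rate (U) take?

-685

Policy A (S − 8):
  S = 143 − 8 = 135
  G = 81
  U = 287 − 6·135 − 2·81 = -685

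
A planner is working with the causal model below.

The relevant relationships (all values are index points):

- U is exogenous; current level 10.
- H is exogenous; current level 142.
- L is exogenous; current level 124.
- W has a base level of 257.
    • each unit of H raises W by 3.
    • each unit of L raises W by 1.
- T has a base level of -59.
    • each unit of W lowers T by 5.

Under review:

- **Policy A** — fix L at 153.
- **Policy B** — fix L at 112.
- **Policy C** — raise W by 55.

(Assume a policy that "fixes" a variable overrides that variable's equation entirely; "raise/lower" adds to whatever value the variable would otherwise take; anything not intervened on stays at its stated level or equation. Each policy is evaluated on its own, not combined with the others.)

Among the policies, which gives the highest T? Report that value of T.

Policy A (L := 153):
  H = 142
  L = 153
  W = 257 + 3·142 + 153 = 836
  T = -59 − 5·836 = -4239
Policy B (L := 112):
  H = 142
  L = 112
  W = 257 + 3·142 + 112 = 795
  T = -59 − 5·795 = -4034
Policy C (W + 55):
  H = 142
  L = 124
  W = 257 + 3·142 + 124 (+55 from intervention) = 862
  T = -59 − 5·862 = -4369
Comparing — Policy A: T=-4239, Policy B: T=-4034, Policy C: T=-4369. Highest is -4034 (Policy B).

-4034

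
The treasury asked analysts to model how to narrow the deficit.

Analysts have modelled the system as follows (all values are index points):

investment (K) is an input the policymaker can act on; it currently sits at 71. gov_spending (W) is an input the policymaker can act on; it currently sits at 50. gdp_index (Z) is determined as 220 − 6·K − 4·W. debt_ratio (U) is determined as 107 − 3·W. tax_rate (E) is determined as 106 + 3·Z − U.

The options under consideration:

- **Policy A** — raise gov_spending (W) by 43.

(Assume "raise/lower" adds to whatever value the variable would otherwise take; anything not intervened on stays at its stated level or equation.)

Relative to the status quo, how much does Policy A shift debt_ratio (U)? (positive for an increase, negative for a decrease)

-129

Baseline:
  W = 50
  U = 107 − 3·50 = -43
Policy A (W + 43):
  W = 50 + 43 = 93
  U = 107 − 3·93 = -172
Change in U: -172 − (-43) = -129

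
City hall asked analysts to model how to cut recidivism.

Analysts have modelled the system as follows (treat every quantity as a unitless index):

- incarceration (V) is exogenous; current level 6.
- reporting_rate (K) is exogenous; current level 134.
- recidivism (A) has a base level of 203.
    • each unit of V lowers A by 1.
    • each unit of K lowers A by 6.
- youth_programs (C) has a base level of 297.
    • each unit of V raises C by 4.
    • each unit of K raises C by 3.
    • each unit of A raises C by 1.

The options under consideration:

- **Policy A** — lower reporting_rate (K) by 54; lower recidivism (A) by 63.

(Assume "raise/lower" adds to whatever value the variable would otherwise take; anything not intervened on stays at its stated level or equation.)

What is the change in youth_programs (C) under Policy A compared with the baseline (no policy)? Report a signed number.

99

Baseline:
  V = 6
  K = 134
  A = 203 − 6 − 6·134 = -607
  C = 297 + 4·6 + 3·134 + (-607) = 116
Policy A (K − 54, A − 63):
  V = 6
  K = 134 − 54 = 80
  A = 203 − 6 − 6·80 (−63 from intervention) = -346
  C = 297 + 4·6 + 3·80 + (-346) = 215
Change in C: 215 − 116 = 99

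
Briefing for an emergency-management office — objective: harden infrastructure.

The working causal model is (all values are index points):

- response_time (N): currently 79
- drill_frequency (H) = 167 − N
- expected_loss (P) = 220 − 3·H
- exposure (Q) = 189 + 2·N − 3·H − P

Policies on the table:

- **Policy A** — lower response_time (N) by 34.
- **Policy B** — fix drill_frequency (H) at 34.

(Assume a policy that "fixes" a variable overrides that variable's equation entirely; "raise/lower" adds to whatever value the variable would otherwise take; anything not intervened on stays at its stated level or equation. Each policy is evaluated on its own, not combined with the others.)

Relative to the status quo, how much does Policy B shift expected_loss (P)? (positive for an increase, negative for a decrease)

162

Baseline:
  N = 79
  H = 167 − 79 = 88
  P = 220 − 3·88 = -44
Policy B (H := 34):
  N = 79
  H = 34
  P = 220 − 3·34 = 118
Change in P: 118 − (-44) = 162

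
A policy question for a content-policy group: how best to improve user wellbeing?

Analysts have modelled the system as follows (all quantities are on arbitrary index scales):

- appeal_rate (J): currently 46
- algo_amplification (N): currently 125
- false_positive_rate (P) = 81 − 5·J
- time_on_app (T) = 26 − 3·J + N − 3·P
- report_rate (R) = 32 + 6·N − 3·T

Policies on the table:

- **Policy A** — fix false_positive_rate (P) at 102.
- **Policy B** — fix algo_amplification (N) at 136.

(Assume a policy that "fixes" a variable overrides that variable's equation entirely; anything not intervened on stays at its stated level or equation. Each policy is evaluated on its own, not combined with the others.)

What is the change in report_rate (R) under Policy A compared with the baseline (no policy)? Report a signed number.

2259

Baseline:
  J = 46
  N = 125
  P = 81 − 5·46 = -149
  T = 26 − 3·46 + 125 − 3·(-149) = 460
  R = 32 + 6·125 − 3·460 = -598
Policy A (P := 102):
  J = 46
  N = 125
  P = 102
  T = 26 − 3·46 + 125 − 3·102 = -293
  R = 32 + 6·125 − 3·(-293) = 1661
Change in R: 1661 − (-598) = 2259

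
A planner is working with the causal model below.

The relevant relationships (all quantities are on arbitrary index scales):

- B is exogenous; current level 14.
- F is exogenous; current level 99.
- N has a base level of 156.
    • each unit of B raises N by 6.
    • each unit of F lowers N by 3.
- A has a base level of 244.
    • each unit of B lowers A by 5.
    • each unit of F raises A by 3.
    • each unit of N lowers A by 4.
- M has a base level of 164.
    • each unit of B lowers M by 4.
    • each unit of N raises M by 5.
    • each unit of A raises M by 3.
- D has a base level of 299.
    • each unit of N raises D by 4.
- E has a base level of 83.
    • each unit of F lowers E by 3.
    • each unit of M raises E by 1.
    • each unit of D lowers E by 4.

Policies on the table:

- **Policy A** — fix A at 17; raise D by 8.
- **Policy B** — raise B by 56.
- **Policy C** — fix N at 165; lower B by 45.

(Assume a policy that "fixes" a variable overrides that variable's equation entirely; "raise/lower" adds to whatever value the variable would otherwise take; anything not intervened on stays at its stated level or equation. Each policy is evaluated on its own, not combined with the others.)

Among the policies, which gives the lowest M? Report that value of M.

-1496

Policy A (A := 17, D + 8):
  B = 14
  F = 99
  N = 156 + 6·14 − 3·99 = -57
  A = 17
  M = 164 − 4·14 + 5·(-57) + 3·17 = -126
Policy B (B + 56):
  B = 14 + 56 = 70
  F = 99
  N = 156 + 6·70 − 3·99 = 279
  A = 244 − 5·70 + 3·99 − 4·279 = -925
  M = 164 − 4·70 + 5·279 + 3·(-925) = -1496
Policy C (N := 165, B − 45):
  B = 14 − 45 = -31
  F = 99
  N = 165
  A = 244 − 5·(-31) + 3·99 − 4·165 = 36
  M = 164 − 4·(-31) + 5·165 + 3·36 = 1221
Comparing — Policy A: M=-126, Policy B: M=-1496, Policy C: M=1221. Lowest is -1496 (Policy B).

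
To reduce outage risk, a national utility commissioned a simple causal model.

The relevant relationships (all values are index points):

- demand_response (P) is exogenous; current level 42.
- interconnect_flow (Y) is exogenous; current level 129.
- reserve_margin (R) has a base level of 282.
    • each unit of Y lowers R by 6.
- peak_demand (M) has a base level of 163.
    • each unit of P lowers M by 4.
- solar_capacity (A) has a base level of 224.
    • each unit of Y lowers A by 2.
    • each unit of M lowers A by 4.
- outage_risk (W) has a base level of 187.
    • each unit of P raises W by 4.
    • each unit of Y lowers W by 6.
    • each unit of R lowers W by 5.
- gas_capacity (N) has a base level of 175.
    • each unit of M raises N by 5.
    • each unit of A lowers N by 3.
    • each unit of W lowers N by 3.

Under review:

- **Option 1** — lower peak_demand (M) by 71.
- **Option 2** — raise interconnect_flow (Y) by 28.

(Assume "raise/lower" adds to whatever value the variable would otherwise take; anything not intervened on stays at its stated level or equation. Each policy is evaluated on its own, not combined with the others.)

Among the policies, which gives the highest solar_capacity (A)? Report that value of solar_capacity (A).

Option 1 (M − 71):
  P = 42
  Y = 129
  M = 163 − 4·42 (−71 from intervention) = -76
  A = 224 − 2·129 − 4·(-76) = 270
Option 2 (Y + 28):
  P = 42
  Y = 129 + 28 = 157
  M = 163 − 4·42 = -5
  A = 224 − 2·157 − 4·(-5) = -70
Comparing — Option 1: A=270, Option 2: A=-70. Highest is 270 (Option 1).

270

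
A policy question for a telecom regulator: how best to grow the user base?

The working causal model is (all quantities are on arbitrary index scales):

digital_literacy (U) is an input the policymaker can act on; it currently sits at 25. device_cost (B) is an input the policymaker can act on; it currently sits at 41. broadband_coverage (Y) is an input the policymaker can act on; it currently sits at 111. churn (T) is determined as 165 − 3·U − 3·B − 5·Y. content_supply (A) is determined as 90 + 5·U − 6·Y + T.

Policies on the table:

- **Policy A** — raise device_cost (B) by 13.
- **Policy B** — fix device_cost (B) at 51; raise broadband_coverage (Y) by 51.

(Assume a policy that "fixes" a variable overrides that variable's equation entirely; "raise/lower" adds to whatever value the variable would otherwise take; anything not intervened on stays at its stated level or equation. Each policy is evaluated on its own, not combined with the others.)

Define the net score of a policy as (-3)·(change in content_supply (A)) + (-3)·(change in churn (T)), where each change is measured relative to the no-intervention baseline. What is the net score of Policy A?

Baseline:
  U = 25
  B = 41
  Y = 111
  T = 165 − 3·25 − 3·41 − 5·111 = -588
  A = 90 + 5·25 − 6·111 + (-588) = -1039
Policy A (B + 13):
  U = 25
  B = 41 + 13 = 54
  Y = 111
  T = 165 − 3·25 − 3·54 − 5·111 = -627
  A = 90 + 5·25 − 6·111 + (-627) = -1078
ΔA = -1078 − (-1039) = -39; ΔT = -627 − (-588) = -39
Score = (-3)·(-39) + (-3)·(-39) = 234

234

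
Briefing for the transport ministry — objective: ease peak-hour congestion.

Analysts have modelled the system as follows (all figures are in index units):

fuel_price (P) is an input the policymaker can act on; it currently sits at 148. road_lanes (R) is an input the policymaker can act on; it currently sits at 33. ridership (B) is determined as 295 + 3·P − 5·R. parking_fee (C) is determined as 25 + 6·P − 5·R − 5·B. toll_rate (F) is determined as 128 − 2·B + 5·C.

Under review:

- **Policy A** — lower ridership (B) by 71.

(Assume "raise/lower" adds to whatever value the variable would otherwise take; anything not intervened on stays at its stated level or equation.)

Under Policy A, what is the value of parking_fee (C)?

-1767

Policy A (B − 71):
  P = 148
  R = 33
  B = 295 + 3·148 − 5·33 (−71 from intervention) = 503
  C = 25 + 6·148 − 5·33 − 5·503 = -1767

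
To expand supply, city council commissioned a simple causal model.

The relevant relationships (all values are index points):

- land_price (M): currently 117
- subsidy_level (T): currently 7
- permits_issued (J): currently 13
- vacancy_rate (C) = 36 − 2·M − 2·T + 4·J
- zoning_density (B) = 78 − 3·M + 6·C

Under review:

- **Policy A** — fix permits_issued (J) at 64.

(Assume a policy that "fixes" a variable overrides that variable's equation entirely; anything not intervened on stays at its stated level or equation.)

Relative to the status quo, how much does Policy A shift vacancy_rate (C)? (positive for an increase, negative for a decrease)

204

Baseline:
  M = 117
  T = 7
  J = 13
  C = 36 − 2·117 − 2·7 + 4·13 = -160
Policy A (J := 64):
  M = 117
  T = 7
  J = 64
  C = 36 − 2·117 − 2·7 + 4·64 = 44
Change in C: 44 − (-160) = 204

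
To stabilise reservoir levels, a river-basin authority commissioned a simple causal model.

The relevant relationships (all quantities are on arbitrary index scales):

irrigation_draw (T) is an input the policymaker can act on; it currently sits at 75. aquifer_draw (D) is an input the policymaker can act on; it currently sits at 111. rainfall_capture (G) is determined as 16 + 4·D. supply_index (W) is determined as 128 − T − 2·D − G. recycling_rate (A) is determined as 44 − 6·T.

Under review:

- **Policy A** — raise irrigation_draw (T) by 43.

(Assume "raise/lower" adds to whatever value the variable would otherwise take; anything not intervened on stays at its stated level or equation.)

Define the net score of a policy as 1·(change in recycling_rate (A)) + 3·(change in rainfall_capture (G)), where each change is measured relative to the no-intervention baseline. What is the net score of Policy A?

-258

Baseline:
  T = 75
  D = 111
  G = 16 + 4·111 = 460
  A = 44 − 6·75 = -406
Policy A (T + 43):
  T = 75 + 43 = 118
  D = 111
  G = 16 + 4·111 = 460
  A = 44 − 6·118 = -664
ΔA = -664 − (-406) = -258; ΔG = 460 − 460 = 0
Score = 1·(-258) + 3·0 = -258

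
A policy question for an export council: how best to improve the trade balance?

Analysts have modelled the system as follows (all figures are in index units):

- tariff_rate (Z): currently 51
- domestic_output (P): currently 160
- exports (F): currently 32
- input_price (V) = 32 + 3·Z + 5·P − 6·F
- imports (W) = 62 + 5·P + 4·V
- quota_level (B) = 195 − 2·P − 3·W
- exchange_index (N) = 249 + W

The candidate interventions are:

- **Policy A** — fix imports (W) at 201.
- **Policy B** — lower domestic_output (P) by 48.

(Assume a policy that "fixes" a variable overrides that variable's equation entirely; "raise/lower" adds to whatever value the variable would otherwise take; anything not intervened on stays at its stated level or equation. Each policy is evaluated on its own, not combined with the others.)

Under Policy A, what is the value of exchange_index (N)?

450

Policy A (W := 201):
  Z = 51
  P = 160
  F = 32
  V = 32 + 3·51 + 5·160 − 6·32 = 793
  W = 201
  N = 249 + 201 = 450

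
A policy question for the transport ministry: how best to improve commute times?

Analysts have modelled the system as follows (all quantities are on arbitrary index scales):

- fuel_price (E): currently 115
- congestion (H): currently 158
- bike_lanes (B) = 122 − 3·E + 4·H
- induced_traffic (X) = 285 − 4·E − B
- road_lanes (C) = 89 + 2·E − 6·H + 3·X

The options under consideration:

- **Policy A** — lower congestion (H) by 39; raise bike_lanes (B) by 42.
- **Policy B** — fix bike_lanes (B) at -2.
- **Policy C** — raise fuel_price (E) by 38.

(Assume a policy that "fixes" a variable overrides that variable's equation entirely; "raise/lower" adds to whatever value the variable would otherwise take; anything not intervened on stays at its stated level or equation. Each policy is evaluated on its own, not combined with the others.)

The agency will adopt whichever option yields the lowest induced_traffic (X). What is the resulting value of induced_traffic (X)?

-622

Policy A (H − 39, B + 42):
  E = 115
  H = 158 − 39 = 119
  B = 122 − 3·115 + 4·119 (+42 from intervention) = 295
  X = 285 − 4·115 − 295 = -470
Policy B (B := -2):
  E = 115
  H = 158
  B = -2
  X = 285 − 4·115 − (-2) = -173
Policy C (E + 38):
  E = 115 + 38 = 153
  H = 158
  B = 122 − 3·153 + 4·158 = 295
  X = 285 − 4·153 − 295 = -622
Comparing — Policy A: X=-470, Policy B: X=-173, Policy C: X=-622. Lowest is -622 (Policy C).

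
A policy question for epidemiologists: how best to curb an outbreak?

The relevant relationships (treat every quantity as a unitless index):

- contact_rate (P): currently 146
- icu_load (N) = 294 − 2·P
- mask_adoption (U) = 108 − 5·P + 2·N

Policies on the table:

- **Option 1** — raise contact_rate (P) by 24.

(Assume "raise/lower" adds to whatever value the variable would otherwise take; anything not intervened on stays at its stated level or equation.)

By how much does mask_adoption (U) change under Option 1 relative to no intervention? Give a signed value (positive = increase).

-216

Baseline:
  P = 146
  N = 294 − 2·146 = 2
  U = 108 − 5·146 + 2·2 = -618
Option 1 (P + 24):
  P = 146 + 24 = 170
  N = 294 − 2·170 = -46
  U = 108 − 5·170 + 2·(-46) = -834
Change in U: -834 − (-618) = -216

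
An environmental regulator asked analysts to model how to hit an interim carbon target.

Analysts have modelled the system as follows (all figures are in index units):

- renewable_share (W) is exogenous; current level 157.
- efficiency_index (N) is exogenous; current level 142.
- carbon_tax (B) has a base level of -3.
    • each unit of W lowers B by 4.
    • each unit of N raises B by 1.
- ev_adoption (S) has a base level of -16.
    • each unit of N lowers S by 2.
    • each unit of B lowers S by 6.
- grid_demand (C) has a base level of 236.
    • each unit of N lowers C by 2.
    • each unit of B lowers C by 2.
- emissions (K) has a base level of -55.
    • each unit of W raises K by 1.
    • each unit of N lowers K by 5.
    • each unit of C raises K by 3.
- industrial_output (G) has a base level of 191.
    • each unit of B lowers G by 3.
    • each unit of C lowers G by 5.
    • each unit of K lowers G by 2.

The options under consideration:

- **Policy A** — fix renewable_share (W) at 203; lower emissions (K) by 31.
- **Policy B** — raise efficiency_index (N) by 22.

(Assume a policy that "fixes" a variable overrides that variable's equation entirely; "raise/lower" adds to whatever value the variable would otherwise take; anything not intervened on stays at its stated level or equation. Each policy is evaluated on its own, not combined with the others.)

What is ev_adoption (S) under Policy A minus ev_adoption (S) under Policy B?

1280

Policy A (W := 203, K − 31):
  W = 203
  N = 142
  B = -3 − 4·203 + 142 = -673
  S = -16 − 2·142 − 6·(-673) = 3738
Policy B (N + 22):
  W = 157
  N = 142 + 22 = 164
  B = -3 − 4·157 + 164 = -467
  S = -16 − 2·164 − 6·(-467) = 2458
S: 3738 − 2458 = 1280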